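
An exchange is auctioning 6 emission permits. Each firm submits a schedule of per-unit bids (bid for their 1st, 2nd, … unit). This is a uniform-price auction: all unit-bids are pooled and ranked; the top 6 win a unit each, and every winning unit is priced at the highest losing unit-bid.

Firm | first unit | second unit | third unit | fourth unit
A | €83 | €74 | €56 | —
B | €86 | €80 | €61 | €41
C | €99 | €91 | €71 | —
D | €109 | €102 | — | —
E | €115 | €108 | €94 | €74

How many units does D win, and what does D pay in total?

D: 2 units, pays €182

Merging the schedules and taking the best 6: 115 (E-1), 109 (D-1), 108 (E-2), 102 (D-2), 99 (C-1), 94 (E-3)
The (k+1)-th unit-bid is €91.
D wins 2 unit(s) at €91 each.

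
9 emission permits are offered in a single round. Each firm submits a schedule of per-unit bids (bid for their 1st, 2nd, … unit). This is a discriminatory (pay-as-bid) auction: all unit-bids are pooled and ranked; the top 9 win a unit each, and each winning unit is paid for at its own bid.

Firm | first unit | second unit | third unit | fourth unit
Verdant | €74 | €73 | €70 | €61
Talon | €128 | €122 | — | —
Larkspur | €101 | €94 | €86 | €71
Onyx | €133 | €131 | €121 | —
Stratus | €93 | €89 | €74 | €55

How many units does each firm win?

Larkspur 2, Onyx 3, Stratus 2, Talon 2

Pooled unit-bids ranked (top 9): 133 (Onyx-1), 131 (Onyx-2), 128 (Talon-1), 122 (Talon-2), 121 (Onyx-3), 101 (Larkspur-1), 94 (Larkspur-2), 93 (Stratus-1), 89 (Stratus-2)
Next rejected bid: €86 (not a price — pay-as-bid).
Allocation: Larkspur 2, Onyx 3, Stratus 2, Talon 2.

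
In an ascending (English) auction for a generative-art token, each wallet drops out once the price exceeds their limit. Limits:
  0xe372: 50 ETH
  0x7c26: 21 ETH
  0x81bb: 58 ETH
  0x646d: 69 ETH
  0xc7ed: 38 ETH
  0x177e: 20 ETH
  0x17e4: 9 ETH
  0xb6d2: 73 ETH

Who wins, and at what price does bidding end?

0xb6d2 wins at 69 ETH

Sorting limits: 73 (0xb6d2) > 69 (0x646d) > 58 (0x81bb) > 50 (0xe372) > 38 (0xc7ed) > 21 (0x7c26) > …
Bidding ends when 0x646d exits at 69 ETH; 0xb6d2 takes it.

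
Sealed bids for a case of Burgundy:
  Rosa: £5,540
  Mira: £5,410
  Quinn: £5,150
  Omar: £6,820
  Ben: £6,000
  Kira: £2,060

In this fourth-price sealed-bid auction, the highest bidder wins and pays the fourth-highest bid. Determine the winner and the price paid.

Bids ranked: 6,820 (Omar) > 6,000 (Ben) > 5,540 (Rosa) > 5,410 (Mira) > 5,150 (Quinn) > 2,060 (Kira)
Omar wins; payment is bid #4 in the ranking = £5,410.

Omar pays £5,410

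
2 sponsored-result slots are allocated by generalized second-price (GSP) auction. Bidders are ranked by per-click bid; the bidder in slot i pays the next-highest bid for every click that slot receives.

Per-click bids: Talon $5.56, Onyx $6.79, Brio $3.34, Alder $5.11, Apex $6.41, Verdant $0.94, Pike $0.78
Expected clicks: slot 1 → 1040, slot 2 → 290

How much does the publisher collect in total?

Total revenue: $8278.80

Sorting advertisers: $6.79 (Onyx) > $6.41 (Apex) > $5.56 (Talon) > …
Slot 1: Onyx pays $6.41 × 1040 = $6666.40
Slot 2: Apex pays $5.56 × 290 = $1612.40
Total = $8278.80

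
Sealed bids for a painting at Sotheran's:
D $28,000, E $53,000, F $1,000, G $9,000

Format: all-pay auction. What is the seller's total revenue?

Total revenue: $91,000

All-pay auction: the highest bidder wins the item, but every bidder pays their own bid.
Bids in order: 53,000 (E) > 28,000 (D) > 9,000 (G) > 1,000 (F)
Every bidder forfeits their bid regardless of winning.
Revenue = 28,000 + 53,000 + 1,000 + 9,000 = $91,000.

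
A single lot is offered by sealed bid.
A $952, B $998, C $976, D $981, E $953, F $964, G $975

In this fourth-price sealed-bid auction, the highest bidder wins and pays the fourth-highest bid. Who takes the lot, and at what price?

B pays $975

Fourth-price sealed-bid auction: the highest bidder wins and pays the fourth-highest bid.
Sorting bids: 998 (B) > 981 (D) > 976 (C) > 975 (G) > 964 (F) > 953 (E) > …
B wins; payment is bid #4 in the ranking = $975.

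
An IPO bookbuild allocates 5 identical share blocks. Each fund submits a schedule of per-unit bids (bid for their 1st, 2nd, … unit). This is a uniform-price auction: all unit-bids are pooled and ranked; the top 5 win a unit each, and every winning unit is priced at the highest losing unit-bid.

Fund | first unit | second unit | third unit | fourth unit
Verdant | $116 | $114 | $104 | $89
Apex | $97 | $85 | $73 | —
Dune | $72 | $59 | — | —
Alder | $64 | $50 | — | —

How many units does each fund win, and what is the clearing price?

Apex 1, Verdant 4; clearing price $85

All unit-bids, highest first — top 5: 116 (Verdant-1), 114 (Verdant-2), 104 (Verdant-3), 97 (Apex-1), 89 (Verdant-4)
Highest rejected unit-bid = $85.
Allocation: Apex 1, Verdant 4.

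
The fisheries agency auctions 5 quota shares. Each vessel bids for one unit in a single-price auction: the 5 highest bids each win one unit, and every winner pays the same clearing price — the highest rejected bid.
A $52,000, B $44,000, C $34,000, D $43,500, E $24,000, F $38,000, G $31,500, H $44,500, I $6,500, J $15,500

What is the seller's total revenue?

Bids ranked high→low: 52,000 (A), 44,500 (H), 44,000 (B), 43,500 (D), 38,000 (F), 34,000 (C), 31,500 (G), …
The 5 highest are A, H, B, D, F.
Highest unsuccessful bid: $34,000 → clearing price.
Total revenue = 5 × $34,000 = $170,000.

Total revenue: $170,000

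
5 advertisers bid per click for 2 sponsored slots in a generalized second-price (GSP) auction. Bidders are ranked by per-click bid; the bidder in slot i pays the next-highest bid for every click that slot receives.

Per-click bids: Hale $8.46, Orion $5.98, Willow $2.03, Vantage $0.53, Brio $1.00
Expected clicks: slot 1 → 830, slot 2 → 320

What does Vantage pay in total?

Ranked by bid: $8.46 (Hale) > $5.98 (Orion) > $2.03 (Willow) > …
Vantage ranks below slot 2 → no slot, pays nothing.

Vantage pays $0.00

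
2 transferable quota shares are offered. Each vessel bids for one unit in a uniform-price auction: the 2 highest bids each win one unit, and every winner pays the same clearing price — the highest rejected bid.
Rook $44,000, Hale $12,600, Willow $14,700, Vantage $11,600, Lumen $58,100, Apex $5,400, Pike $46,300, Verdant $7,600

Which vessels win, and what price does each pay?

Lumen, Pike; each pays $44,000

Sorting: 58,100 (Lumen), 46,300 (Pike), 44,000 (Rook), 14,700 (Willow), …
The 2 highest are Lumen, Pike.
Clearing price = highest rejected bid = $44,000.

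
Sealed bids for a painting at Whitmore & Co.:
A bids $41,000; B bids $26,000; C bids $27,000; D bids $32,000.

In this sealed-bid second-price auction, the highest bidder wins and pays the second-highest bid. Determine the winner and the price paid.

A pays $32,000

Sorting bids: 41,000 (A) > 32,000 (D) > 27,000 (C) > 26,000 (B)
Second-price: A pays D's bid of $32,000.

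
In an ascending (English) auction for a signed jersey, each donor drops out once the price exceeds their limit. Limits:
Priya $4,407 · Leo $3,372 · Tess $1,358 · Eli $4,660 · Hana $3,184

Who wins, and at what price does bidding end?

Limits ranked: 4,660 (Eli) > 4,407 (Priya) > 3,372 (Leo) > 3,184 (Hana) > 1,358 (Tess)
Priya is the last rival to drop out, at $4,407; Eli remains and wins at that price.

Eli wins at $4,407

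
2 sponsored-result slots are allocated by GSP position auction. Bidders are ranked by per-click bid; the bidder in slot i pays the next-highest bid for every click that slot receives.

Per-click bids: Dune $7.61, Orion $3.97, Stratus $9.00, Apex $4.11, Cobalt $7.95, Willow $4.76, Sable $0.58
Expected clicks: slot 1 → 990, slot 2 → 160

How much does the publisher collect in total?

Total revenue: $9088.10

Per-click bids in order: $9.00 (Stratus) > $7.95 (Cobalt) > $7.61 (Dune) > …
Slot 1: Stratus pays $7.95 × 990 = $7870.50
Slot 2: Cobalt pays $7.61 × 160 = $1217.60
Total = $9088.10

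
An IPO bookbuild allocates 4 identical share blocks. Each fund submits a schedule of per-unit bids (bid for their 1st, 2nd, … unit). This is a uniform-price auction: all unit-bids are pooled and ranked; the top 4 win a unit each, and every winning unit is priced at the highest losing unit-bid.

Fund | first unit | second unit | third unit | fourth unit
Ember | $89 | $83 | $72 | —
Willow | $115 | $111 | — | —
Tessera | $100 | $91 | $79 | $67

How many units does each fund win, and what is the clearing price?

Tessera 2, Willow 2; clearing price $89

Merging the schedules and taking the best 4: 115 (Willow-1), 111 (Willow-2), 100 (Tessera-1), 91 (Tessera-2)
Highest rejected unit-bid = $89.
Allocation: Tessera 2, Willow 2.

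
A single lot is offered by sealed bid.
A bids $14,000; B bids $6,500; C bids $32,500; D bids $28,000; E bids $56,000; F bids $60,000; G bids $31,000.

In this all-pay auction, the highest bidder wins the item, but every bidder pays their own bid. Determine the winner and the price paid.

All-pay auction: the highest bidder wins the item, but every bidder pays their own bid.
Bids in order: 60,000 (F) > 56,000 (E) > 32,500 (C) > 31,000 (G) > 28,000 (D) > 14,000 (A) > …
F wins with the top bid; all bids are sunk regardless.

F pays $60,000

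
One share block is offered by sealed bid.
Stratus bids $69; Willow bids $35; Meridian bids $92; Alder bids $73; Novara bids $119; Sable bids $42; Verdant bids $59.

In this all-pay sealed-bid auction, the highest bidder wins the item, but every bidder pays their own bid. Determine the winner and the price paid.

Sorting bids: 119 (Novara) > 92 (Meridian) > 73 (Alder) > 69 (Stratus) > 59 (Verdant) > 42 (Sable) > …
Novara is highest and takes the item; every bidder forfeits their bid.

Novara pays $119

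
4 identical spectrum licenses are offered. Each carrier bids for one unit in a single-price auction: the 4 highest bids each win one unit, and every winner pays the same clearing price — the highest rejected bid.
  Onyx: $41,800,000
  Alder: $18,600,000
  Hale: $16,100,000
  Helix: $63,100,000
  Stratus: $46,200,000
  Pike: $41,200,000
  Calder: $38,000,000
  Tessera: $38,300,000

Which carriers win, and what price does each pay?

Ordering the bids: 63,100,000 (Helix), 46,200,000 (Stratus), 41,800,000 (Onyx), 41,200,000 (Pike), 38,300,000 (Tessera), 38,000,000 (Calder), …
Winners (4 units): Helix, Stratus, Onyx, Pike.
First losing bid is Tessera's $38,300,000, which sets the uniform price.

Helix, Stratus, Onyx, Pike; each pays $38,300,000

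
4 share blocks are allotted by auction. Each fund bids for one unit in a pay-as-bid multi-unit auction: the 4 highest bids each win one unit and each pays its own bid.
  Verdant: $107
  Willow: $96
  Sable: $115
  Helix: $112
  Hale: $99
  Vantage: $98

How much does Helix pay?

Helix pays $112

Bids ranked high→low: 115 (Sable), 112 (Helix), 107 (Verdant), 99 (Hale), 98 (Vantage), 96 (Willow)
Top 4: Sable, Helix, Verdant, Hale.
Helix wins → own bid $112.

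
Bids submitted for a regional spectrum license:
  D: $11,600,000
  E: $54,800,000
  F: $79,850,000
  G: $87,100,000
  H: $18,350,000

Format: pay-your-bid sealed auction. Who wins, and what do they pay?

Bids ranked: 87,100,000 (G) > 79,850,000 (F) > 54,800,000 (E) > 18,350,000 (H) > 11,600,000 (D)
G is highest → pays own bid, $87,100,000.

G pays $87,100,000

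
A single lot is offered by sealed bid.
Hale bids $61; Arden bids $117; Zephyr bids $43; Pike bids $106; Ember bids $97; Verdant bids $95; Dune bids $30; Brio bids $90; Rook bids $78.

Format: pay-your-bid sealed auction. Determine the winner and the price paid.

Arden pays $117

Sorting bids: 117 (Arden) > 106 (Pike) > 97 (Ember) > 95 (Verdant) > 90 (Brio) > 78 (Rook) > …
Arden has the highest bid and pays exactly that: $117.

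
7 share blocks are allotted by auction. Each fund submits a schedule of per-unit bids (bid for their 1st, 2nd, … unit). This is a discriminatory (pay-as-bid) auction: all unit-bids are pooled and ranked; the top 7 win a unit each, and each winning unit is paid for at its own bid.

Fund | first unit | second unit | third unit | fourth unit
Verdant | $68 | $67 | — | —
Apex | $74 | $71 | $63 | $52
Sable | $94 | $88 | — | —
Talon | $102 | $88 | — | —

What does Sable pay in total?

Sable pays $182

Pooled unit-bids ranked (top 7): 102 (Talon-1), 94 (Sable-1), 88 (Sable-2), 88 (Talon-2), 74 (Apex-1), 71 (Apex-2), 68 (Verdant-1)
Next rejected bid: $67 (not a price — pay-as-bid).
Sable's winning unit-bids: 94 + 88 = $182.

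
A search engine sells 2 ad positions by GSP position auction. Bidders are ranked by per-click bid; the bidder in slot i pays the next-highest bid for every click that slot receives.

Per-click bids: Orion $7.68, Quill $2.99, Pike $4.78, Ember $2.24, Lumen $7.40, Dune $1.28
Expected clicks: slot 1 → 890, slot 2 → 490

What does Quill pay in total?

Ranked by bid: $7.68 (Orion) > $7.40 (Lumen) > $4.78 (Pike) > …
Quill ranks below slot 2 → no slot, pays nothing.

Quill pays $0.00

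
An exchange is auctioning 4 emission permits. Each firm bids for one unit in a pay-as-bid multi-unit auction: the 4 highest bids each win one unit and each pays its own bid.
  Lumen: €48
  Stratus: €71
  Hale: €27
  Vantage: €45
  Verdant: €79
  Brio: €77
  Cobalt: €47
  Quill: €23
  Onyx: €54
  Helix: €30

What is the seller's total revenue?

Total revenue: €281

Sorting: 79 (Verdant), 77 (Brio), 71 (Stratus), 54 (Onyx), 48 (Lumen), 47 (Cobalt), …
Winners (4 units): Verdant, Brio, Stratus, Onyx.
Total revenue = 79 + 77 + 71 + 54 = €281.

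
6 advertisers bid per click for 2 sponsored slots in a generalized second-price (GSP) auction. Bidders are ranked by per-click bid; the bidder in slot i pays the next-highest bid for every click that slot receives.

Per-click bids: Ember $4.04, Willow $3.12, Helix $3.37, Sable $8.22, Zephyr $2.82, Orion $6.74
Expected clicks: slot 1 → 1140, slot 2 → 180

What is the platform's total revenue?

Ranked by bid: $8.22 (Sable) > $6.74 (Orion) > $4.04 (Ember) > …
Slot 1: Sable pays $6.74 × 1140 = $7683.60
Slot 2: Orion pays $4.04 × 180 = $727.20
Total = $8410.80

Total revenue: $8410.80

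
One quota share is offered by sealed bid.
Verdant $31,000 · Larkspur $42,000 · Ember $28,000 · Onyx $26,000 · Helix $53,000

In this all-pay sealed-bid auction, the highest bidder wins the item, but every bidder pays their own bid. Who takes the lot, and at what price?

Helix pays $53,000

Bids ranked: 53,000 (Helix) > 42,000 (Larkspur) > 31,000 (Verdant) > 28,000 (Ember) > 26,000 (Onyx)
Helix is highest and takes the item; every bidder forfeits their bid.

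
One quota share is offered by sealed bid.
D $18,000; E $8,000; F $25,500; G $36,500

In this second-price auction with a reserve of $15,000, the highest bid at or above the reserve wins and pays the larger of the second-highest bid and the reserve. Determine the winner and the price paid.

Sorting bids: 36,500 (G) > 25,500 (F) > 18,000 (D) > 8,000 (E)
Highest eligible bid: G at $36,500.
Second-highest bid $25,500 exceeds the reserve $15,000 → payment $25,500.

G pays $25,500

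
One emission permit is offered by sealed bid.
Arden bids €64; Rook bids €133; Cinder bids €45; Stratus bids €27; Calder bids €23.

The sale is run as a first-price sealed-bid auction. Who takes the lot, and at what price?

Rook pays €133

Bids in order: 133 (Rook) > 64 (Arden) > 45 (Cinder) > 27 (Stratus) > 23 (Calder)
Rook is highest → pays own bid, €133.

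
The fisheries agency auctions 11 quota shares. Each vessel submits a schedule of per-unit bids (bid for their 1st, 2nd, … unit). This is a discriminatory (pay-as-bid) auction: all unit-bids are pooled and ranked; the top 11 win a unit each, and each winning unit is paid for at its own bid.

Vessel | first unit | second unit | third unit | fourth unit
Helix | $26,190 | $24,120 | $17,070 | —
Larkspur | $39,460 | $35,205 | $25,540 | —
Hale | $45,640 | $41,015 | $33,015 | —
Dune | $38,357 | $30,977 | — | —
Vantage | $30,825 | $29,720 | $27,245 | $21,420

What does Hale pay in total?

Pooled unit-bids ranked (top 11): 45,640 (Hale-1), 41,015 (Hale-2), 39,460 (Larkspur-1), 38,357 (Dune-1), 35,205 (Larkspur-2), 33,015 (Hale-3), 30,977 (Dune-2), 30,825 (Vantage-1), 29,720 (Vantage-2), 27,245 (Vantage-3), 26,190 (Helix-1)
Next rejected bid: $25,540 (not a price — pay-as-bid).
Hale's winning unit-bids: 45,640 + 41,015 + 33,015 = $119,670.

Hale pays $119,670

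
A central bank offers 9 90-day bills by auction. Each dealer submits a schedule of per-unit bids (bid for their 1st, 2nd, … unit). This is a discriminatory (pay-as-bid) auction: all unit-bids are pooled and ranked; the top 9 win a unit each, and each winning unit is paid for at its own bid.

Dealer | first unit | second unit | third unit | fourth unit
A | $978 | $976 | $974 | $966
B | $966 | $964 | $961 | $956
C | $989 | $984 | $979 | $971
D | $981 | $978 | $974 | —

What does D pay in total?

D pays $2,933

Pooled unit-bids ranked (top 9): 989 (C-1), 984 (C-2), 981 (D-1), 979 (C-3), 978 (A-1), 978 (D-2), 976 (A-2), 974 (A-3), 974 (D-3)
Next rejected bid: $971 (not a price — pay-as-bid).
D's winning unit-bids: 981 + 978 + 974 = $2,933.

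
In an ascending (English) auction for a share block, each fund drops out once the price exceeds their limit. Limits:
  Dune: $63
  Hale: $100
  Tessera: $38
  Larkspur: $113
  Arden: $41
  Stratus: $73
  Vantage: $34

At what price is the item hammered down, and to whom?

Limits ranked: 113 (Larkspur) > 100 (Hale) > 73 (Stratus) > 63 (Dune) > 41 (Arden) > 38 (Tessera) > …
Bidding ends when Hale exits at $100; Larkspur takes it.

Larkspur wins at $100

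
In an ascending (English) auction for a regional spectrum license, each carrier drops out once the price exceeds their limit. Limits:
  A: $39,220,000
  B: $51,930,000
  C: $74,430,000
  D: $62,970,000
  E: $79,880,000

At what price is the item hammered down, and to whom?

E wins at $74,430,000

Ascending (English) auction: the price rises until one bidder remains; the winner pays the price at which the last rival dropped out.
Limits ranked: 79,880,000 (E) > 74,430,000 (C) > 62,970,000 (D) > 51,930,000 (B) > 39,220,000 (A)
Once the price passes $74,430,000, only E is left; the hammer falls at C's limit of $74,430,000.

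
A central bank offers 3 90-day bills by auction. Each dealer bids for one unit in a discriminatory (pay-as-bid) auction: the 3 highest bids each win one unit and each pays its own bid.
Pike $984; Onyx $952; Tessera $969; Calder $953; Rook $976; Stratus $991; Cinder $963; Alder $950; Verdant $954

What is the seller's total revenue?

Total revenue: $2,951

Sorting: 991 (Stratus), 984 (Pike), 976 (Rook), 969 (Tessera), 963 (Cinder), …
The 3 highest are Stratus, Pike, Rook.
Total revenue = 991 + 984 + 976 = $2,951.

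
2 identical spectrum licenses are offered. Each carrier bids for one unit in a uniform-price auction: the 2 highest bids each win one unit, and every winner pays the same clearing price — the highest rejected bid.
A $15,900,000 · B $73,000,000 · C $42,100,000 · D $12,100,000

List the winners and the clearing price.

B, C; each pays $15,900,000

Sorting: 73,000,000 (B), 42,100,000 (C), 15,900,000 (A), 12,100,000 (D)
The 2 highest are B, C.
First losing bid is A's $15,900,000, which sets the uniform price.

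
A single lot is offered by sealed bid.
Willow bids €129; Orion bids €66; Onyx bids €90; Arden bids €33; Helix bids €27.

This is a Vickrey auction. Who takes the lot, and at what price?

Sorting bids: 129 (Willow) > 90 (Onyx) > 66 (Orion) > 33 (Arden) > 27 (Helix)
Second-price: Willow pays Onyx's bid of €90.

Willow pays €90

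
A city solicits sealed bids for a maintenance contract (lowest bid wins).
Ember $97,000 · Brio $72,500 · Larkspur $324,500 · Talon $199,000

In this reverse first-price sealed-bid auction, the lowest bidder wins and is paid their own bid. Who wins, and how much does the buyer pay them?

Brio is paid $72,500

Sorting bids: 72,500 (Brio) < 97,000 (Ember) < 199,000 (Talon) < 324,500 (Larkspur)
First-price: Brio is paid what they bid, $72,500.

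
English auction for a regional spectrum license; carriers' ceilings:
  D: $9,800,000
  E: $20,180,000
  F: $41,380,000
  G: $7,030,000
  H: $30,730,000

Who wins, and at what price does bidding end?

F wins at $30,730,000

Rule: the price rises until one bidder remains; the winner pays the price at which the last rival dropped out.
Limits ranked: 41,380,000 (F) > 30,730,000 (H) > 20,180,000 (E) > 9,800,000 (D) > 7,030,000 (G)
Once the price passes $30,730,000, only F is left; the hammer falls at H's limit of $30,730,000.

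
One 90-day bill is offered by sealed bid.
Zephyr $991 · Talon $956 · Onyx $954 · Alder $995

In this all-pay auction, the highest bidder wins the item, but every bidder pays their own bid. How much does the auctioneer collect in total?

Bids in order: 995 (Alder) > 991 (Zephyr) > 956 (Talon) > 954 (Onyx)
Every bidder forfeits their bid regardless of winning.
Revenue = 991 + 956 + 954 + 995 = $3,896.

Total revenue: $3,896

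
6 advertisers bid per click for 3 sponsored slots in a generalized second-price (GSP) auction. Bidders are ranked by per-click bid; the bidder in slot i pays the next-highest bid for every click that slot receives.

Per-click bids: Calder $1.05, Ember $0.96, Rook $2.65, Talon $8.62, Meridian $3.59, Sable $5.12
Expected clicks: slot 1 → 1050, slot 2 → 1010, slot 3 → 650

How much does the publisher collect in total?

Total revenue: $10724.40

Sorting advertisers: $8.62 (Talon) > $5.12 (Sable) > $3.59 (Meridian) > $2.65 (Rook) > …
Slot 1: Talon pays $5.12 × 1050 = $5376.00
Slot 2: Sable pays $3.59 × 1010 = $3625.90
Slot 3: Meridian pays $2.65 × 650 = $1722.50
Total = $10724.40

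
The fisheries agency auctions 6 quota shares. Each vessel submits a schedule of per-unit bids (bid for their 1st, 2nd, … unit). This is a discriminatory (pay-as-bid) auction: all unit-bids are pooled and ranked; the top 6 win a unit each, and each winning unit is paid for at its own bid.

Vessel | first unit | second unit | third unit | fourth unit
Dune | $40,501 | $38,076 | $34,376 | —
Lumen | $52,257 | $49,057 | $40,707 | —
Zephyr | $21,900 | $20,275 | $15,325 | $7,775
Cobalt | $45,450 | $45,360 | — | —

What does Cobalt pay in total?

Merging the schedules and taking the best 6: 52,257 (Lumen-1), 49,057 (Lumen-2), 45,450 (Cobalt-1), 45,360 (Cobalt-2), 40,707 (Lumen-3), 40,501 (Dune-1)
Next rejected bid: $38,076 (not a price — pay-as-bid).
Cobalt's winning unit-bids: 45,450 + 45,360 = $90,810.

Cobalt pays $90,810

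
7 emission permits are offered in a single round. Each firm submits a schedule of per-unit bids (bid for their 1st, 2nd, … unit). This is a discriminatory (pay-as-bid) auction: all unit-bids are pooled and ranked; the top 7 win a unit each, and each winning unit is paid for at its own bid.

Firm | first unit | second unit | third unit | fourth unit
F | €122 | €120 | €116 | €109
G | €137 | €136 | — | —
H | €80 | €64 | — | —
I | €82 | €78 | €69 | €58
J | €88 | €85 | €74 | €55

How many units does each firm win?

F 4, G 2, J 1

All unit-bids, highest first — top 7: 137 (G-1), 136 (G-2), 122 (F-1), 120 (F-2), 116 (F-3), 109 (F-4), 88 (J-1)
Next rejected bid: €85 (not a price — pay-as-bid).
Allocation: F 4, G 2, J 1.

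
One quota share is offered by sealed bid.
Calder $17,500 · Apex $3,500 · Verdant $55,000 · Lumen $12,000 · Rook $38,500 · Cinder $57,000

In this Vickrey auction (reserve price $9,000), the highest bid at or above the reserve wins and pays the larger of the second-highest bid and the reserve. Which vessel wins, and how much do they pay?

Vickrey auction (reserve price $9,000): the highest bid at or above the reserve wins and pays the larger of the second-highest bid and the reserve.
Bids in order: 57,000 (Cinder) > 55,000 (Verdant) > 38,500 (Rook) > 17,500 (Calder) > 12,000 (Lumen) > 3,500 (Apex)
Cinder has the top bid at or above the reserve ($57,000).
max(second-highest $55,000, reserve $9,000) = $55,000; the reserve does not bind.

Cinder pays $55,000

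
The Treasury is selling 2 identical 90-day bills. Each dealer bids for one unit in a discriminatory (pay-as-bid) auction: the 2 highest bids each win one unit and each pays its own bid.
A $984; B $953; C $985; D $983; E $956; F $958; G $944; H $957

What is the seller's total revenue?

Total revenue: $1,969

Bids ranked high→low: 985 (C), 984 (A), 983 (D), 958 (F), …
The 2 highest are C, A.
Total revenue = 985 + 984 = $1,969.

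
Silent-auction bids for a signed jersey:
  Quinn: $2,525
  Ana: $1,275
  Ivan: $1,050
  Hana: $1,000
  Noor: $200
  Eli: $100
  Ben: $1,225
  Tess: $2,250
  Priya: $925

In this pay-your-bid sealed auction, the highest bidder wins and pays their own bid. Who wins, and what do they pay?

Bids in order: 2,525 (Quinn) > 2,250 (Tess) > 1,275 (Ana) > 1,225 (Ben) > 1,050 (Ivan) > 1,000 (Hana) > …
First-price: Quinn pays what they bid, $2,525.

Quinn pays $2,525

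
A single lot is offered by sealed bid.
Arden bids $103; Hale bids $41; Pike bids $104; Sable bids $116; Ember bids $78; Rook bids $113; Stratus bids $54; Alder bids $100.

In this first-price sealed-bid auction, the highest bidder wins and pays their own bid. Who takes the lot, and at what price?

Sable pays $116

Bids in order: 116 (Sable) > 113 (Rook) > 104 (Pike) > 103 (Arden) > 100 (Alder) > 78 (Ember) > …
Sable has the highest bid and pays exactly that: $116.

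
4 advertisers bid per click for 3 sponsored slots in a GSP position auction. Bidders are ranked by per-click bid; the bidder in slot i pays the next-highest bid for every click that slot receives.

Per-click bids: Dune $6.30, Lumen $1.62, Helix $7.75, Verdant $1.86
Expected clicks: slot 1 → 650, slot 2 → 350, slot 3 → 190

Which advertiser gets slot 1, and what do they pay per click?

Ranked by bid: $7.75 (Helix) > $6.30 (Dune) > $1.86 (Verdant) > $1.62 (Lumen)
Slot 1 goes to the first-ranked bidder, Helix, who pays the next bid down: $6.30/click.

Helix; $6.30 per click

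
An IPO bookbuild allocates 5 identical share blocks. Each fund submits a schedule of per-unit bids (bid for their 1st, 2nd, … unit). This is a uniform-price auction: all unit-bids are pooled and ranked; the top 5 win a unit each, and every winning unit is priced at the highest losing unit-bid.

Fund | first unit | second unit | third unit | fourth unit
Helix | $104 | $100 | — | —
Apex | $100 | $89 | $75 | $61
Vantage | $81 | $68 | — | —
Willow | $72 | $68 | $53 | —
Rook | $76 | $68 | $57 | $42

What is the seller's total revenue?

Total revenue: $380

Merging the schedules and taking the best 5: 104 (Helix-1), 100 (Helix-2), 100 (Apex-1), 89 (Apex-2), 81 (Vantage-1)
The (k+1)-th unit-bid is $76.
Allocation: Apex 2, Helix 2, Vantage 1. Every unit priced at $76.
Revenue = 5 × 76 = $380.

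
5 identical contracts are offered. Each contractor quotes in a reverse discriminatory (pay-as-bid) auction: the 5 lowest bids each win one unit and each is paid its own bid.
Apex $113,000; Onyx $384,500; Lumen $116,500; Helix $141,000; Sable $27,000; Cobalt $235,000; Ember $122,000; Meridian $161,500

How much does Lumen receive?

Sorting: 27,000 (Sable), 113,000 (Apex), 116,500 (Lumen), 122,000 (Ember), 141,000 (Helix), 161,500 (Meridian), 235,000 (Cobalt), …
The 5 lowest are Sable, Apex, Lumen, Ember, Helix.
Lumen wins → own bid $116,500.

Lumen is paid $116,500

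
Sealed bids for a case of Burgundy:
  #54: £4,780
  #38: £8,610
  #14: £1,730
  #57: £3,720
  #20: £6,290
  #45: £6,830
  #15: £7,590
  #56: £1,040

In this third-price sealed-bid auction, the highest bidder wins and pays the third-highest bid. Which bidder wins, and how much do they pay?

Sorting bids: 8,610 (#38) > 7,590 (#15) > 6,830 (#45) > 6,290 (#20) > 4,780 (#54) > 3,720 (#57) > …
#38 is highest; pays the third-highest bid, £6,830.

#38 pays £6,830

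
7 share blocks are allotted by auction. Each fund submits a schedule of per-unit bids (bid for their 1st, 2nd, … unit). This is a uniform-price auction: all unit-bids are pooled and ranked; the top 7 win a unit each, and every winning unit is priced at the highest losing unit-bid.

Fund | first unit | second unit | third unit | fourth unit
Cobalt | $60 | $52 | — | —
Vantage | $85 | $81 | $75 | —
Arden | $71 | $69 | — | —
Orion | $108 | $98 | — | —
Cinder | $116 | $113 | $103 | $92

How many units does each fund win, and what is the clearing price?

Merging the schedules and taking the best 7: 116 (Cinder-1), 113 (Cinder-2), 108 (Orion-1), 103 (Cinder-3), 98 (Orion-2), 92 (Cinder-4), 85 (Vantage-1)
The (k+1)-th unit-bid is $81.
Allocation: Cinder 4, Orion 2, Vantage 1.

Cinder 4, Orion 2, Vantage 1; clearing price $81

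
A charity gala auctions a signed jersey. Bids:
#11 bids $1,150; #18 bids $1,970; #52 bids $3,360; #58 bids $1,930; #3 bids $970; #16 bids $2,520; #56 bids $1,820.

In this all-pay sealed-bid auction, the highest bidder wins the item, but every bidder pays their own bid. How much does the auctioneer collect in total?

Rule: the highest bidder wins the item, but every bidder pays their own bid.
Bids ranked: 3,360 (#52) > 2,520 (#16) > 1,970 (#18) > 1,930 (#58) > 1,820 (#56) > 1,150 (#11) > …
#52 wins with the top bid; all bids are sunk regardless.
Every bidder forfeits their bid regardless of winning.
Revenue = 1,150 + 1,970 + 3,360 + 1,930 + 970 + 2,520 + 1,820 = $13,720.

Total revenue: $13,720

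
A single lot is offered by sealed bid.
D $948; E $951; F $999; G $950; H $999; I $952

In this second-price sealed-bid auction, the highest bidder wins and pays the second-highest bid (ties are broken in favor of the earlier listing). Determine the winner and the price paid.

F pays $999

Second-price sealed-bid auction: the highest bidder wins and pays the second-highest bid.
Sorting bids: 999 (F) > 999 (H) > 952 (I) > 951 (E) > 950 (G) > 948 (D)
F and H tie at $999; tie-break gives it to F.
F is highest; pays the second-highest bid, $999.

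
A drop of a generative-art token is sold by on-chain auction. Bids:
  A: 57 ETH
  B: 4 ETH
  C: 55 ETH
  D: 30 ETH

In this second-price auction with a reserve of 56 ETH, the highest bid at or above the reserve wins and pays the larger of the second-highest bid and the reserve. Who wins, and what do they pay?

Bids in order: 57 (A) > 55 (C) > 30 (D) > 4 (B)
Highest eligible bid: A at 57 ETH.
Second-highest bid 55 ETH is below the reserve 56 ETH, so the reserve binds → payment 56 ETH.

A pays 56 ETH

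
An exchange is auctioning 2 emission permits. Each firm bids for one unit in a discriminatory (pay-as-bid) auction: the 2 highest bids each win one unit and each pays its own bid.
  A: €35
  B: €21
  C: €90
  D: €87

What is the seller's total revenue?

Bids ranked high→low: 90 (C), 87 (D), 35 (A), 21 (B)
Top 2: C, D.
Total revenue = 90 + 87 = €177.

Total revenue: €177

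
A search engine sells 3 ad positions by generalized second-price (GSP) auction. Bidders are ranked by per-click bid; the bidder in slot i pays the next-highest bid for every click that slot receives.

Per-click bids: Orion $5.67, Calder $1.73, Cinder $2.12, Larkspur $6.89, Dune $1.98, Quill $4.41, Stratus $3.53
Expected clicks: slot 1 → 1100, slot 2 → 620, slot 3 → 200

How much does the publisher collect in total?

Total revenue: $9677.20

Ranked by bid: $6.89 (Larkspur) > $5.67 (Orion) > $4.41 (Quill) > $3.53 (Stratus) > …
Slot 1: Larkspur pays $5.67 × 1100 = $6237.00
Slot 2: Orion pays $4.41 × 620 = $2734.20
Slot 3: Quill pays $3.53 × 200 = $706.00
Total = $9677.20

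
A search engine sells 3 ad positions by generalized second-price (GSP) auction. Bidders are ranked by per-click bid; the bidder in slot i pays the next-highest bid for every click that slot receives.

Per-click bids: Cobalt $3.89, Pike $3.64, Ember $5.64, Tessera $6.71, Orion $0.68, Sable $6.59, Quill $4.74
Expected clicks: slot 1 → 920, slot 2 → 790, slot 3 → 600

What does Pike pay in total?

Per-click bids in order: $6.71 (Tessera) > $6.59 (Sable) > $5.64 (Ember) > $4.74 (Quill) > …
Pike ranks below slot 3 → no slot, pays nothing.

Pike pays $0.00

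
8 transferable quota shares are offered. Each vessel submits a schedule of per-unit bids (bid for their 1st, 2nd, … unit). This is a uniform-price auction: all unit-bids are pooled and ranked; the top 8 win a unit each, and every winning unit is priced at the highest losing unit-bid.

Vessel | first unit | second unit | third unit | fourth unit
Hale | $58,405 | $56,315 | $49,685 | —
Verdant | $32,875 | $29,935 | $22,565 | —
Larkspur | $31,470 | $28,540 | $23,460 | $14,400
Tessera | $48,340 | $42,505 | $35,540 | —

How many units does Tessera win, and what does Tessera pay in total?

Tessera: 3 units, pays $89,805

All unit-bids, highest first — top 8: 58,405 (Hale-1), 56,315 (Hale-2), 49,685 (Hale-3), 48,340 (Tessera-1), 42,505 (Tessera-2), 35,540 (Tessera-3), 32,875 (Verdant-1), 31,470 (Larkspur-1)
The (k+1)-th unit-bid is $29,935.
Tessera wins 3 unit(s) at $29,935 each.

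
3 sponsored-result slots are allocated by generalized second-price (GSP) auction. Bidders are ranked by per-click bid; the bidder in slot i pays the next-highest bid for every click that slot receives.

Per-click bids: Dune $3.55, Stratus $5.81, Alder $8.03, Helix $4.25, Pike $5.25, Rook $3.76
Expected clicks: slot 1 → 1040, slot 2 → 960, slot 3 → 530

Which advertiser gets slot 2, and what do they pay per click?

Stratus; $5.25 per click

Sorting advertisers: $8.03 (Alder) > $5.81 (Stratus) > $5.25 (Pike) > $4.25 (Helix) > …
Slot 2 goes to the second-ranked bidder, Stratus, who pays the next bid down: $5.25/click.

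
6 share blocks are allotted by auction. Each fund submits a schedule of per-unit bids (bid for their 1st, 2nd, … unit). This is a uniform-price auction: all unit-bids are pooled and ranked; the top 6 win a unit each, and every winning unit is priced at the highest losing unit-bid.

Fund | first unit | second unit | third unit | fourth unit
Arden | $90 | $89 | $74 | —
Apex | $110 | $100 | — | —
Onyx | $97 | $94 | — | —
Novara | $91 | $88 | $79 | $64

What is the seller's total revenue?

All unit-bids, highest first — top 6: 110 (Apex-1), 100 (Apex-2), 97 (Onyx-1), 94 (Onyx-2), 91 (Novara-1), 90 (Arden-1)
Highest rejected unit-bid = $89.
Allocation: Apex 2, Arden 1, Novara 1, Onyx 2. Every unit priced at $89.
Revenue = 6 × 89 = $534.

Total revenue: $534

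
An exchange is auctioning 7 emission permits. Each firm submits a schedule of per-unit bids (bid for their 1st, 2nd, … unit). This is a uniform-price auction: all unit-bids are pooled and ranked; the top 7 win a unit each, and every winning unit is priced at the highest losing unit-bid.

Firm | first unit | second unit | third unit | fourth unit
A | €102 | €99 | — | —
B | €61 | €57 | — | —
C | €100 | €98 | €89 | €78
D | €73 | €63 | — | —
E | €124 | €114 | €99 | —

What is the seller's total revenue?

Total revenue: €623

All unit-bids, highest first — top 7: 124 (E-1), 114 (E-2), 102 (A-1), 100 (C-1), 99 (A-2), 99 (E-3), 98 (C-2)
First bid not allocated: €89.
Allocation: A 2, C 2, E 3. Every unit priced at €89.
Revenue = 7 × 89 = €623.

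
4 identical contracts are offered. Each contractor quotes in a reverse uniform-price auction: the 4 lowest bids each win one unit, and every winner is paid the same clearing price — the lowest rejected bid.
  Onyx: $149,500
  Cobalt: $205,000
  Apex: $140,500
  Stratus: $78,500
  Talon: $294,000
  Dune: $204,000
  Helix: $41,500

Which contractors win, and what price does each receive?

Bids ranked low→high: 41,500 (Helix), 78,500 (Stratus), 140,500 (Apex), 149,500 (Onyx), 204,000 (Dune), 205,000 (Cobalt), …
Lowest 4: Helix, Stratus, Apex, Onyx.
First losing bid is Dune's $204,000, which sets the uniform price.

Helix, Stratus, Apex, Onyx; each is paid $204,000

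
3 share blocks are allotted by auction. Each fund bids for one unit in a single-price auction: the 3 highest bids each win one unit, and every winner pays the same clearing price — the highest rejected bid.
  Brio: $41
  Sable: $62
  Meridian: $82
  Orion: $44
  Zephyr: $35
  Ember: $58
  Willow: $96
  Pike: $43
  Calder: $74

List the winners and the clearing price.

Willow, Meridian, Calder; each pays $62

Bids ranked high→low: 96 (Willow), 82 (Meridian), 74 (Calder), 62 (Sable), 58 (Ember), …
The 3 highest are Willow, Meridian, Calder.
Clearing price = highest rejected bid = $62.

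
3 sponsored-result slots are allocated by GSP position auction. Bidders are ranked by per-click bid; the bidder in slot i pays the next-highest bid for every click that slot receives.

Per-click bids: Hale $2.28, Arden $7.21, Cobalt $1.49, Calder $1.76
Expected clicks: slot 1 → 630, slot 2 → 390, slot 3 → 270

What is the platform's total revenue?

Ranked by bid: $7.21 (Arden) > $2.28 (Hale) > $1.76 (Calder) > $1.49 (Cobalt)
Slot 1: Arden pays $2.28 × 630 = $1436.40
Slot 2: Hale pays $1.76 × 390 = $686.40
Slot 3: Calder pays $1.49 × 270 = $402.30
Total = $2525.10

Total revenue: $2525.10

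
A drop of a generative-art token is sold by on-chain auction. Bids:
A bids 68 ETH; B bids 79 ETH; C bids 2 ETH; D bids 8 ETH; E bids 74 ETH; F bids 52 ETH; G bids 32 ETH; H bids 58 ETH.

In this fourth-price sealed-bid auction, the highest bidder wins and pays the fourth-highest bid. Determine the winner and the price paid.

B pays 58 ETH

Sorting bids: 79 (B) > 74 (E) > 68 (A) > 58 (H) > 52 (F) > 32 (G) > …
B wins; payment is bid #4 in the ranking = 58 ETH.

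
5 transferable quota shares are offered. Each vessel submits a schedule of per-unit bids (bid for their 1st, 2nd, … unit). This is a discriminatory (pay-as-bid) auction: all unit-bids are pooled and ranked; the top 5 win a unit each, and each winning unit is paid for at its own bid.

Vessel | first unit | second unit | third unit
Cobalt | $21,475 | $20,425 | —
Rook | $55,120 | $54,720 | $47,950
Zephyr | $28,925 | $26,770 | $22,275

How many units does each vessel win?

All unit-bids, highest first — top 5: 55,120 (Rook-1), 54,720 (Rook-2), 47,950 (Rook-3), 28,925 (Zephyr-1), 26,770 (Zephyr-2)
Next rejected bid: $22,275 (not a price — pay-as-bid).
Allocation: Rook 3, Zephyr 2.

Rook 3, Zephyr 2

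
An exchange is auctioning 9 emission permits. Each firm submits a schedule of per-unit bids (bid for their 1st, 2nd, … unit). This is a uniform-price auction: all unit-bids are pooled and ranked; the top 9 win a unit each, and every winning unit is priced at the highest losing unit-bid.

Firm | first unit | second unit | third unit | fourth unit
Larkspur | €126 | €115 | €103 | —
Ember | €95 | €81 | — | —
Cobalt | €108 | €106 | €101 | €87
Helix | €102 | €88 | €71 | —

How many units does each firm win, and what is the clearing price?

Cobalt 3, Ember 1, Helix 2, Larkspur 3; clearing price €87

Pooled unit-bids ranked (top 9): 126 (Larkspur-1), 115 (Larkspur-2), 108 (Cobalt-1), 106 (Cobalt-2), 103 (Larkspur-3), 102 (Helix-1), 101 (Cobalt-3), 95 (Ember-1), 88 (Helix-2)
Highest rejected unit-bid = €87.
Allocation: Cobalt 3, Ember 1, Helix 2, Larkspur 3.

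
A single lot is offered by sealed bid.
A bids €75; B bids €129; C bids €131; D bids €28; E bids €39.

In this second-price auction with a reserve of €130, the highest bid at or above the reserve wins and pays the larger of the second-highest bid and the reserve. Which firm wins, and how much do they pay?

Bids ranked: 131 (C) > 129 (B) > 75 (A) > 39 (E) > 28 (D)
Highest eligible bid: C at €131.
Second-highest bid €129 is below the reserve €130, so the reserve binds → payment €130.

C pays €130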